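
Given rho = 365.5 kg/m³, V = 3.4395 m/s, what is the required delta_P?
Formula: V = \sqrt{\frac{2 \Delta P}{\rho}}
Substituting knowns: 3.4395 = √(2·(delta_P·1000)/365.5)
Solving for delta_P: delta_P = 3.4395²·365.5/2/1000 = 2.162 kPa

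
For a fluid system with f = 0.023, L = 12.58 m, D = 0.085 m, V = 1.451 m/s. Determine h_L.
Formula: h_L = f \frac{L}{D} \frac{V^2}{2g}
h_L = 0.023·(12.58/0.085)·1.451²/(2·9.81) = 0.3653 m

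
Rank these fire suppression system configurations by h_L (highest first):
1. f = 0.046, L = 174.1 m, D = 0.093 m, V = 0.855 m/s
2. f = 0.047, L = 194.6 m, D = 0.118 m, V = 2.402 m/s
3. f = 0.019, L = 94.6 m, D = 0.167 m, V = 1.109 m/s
Case 1: h_L = 3.209 m
Case 2: h_L = 22.79 m
Case 3: h_L = 0.6747 m
Ranking (highest first): 2, 1, 3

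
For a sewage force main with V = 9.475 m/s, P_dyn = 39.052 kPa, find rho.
Formula: P_{dyn} = \frac{1}{2} \rho V^2
Substituting knowns: 39.052 = 0.5·rho·9.475²/1000
Solving for rho: rho = 2·(39.052·1000)/9.475² = 870 kg/m³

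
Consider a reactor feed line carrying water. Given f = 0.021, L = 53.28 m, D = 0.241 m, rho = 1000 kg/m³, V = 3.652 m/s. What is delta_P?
Formula: \Delta P = f \frac{L}{D} \frac{\rho V^2}{2}
delta_P = 0.021·(53.28/0.241)·0.5·1000·3.652²/1000 = 30.96 kPa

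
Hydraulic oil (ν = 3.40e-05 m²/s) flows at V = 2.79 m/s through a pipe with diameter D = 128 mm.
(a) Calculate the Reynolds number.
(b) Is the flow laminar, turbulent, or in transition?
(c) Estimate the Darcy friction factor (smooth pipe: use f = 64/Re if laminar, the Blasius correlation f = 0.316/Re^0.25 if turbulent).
(a) Re = V·D/ν = 2.79·0.128/3.40e-05 = 10504
(b) Flow regime: turbulent (Re > 4000)
(c) Friction factor: f = 0.316/Re^0.25 = 0.316/10504^0.25 = 0.03121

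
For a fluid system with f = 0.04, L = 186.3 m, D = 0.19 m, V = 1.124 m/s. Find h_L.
Formula: h_L = f \frac{L}{D} \frac{V^2}{2g}
h_L = 0.04·(186.3/0.19)·1.124²/(2·9.81) = 2.526 m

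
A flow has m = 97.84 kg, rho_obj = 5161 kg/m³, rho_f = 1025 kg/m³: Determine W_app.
Formula: W_{app} = mg\left(1 - \frac{\rho_f}{\rho_{obj}}\right)
W_app = 97.84·9.81·(1 − 1025/5161) = 769.2 N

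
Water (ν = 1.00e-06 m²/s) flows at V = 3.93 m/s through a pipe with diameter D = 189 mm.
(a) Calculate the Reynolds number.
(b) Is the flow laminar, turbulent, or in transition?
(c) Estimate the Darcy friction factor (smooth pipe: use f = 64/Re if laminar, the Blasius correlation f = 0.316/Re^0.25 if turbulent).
(a) Re = V·D/ν = 3.93·0.189/1.00e-06 = 742770
(b) Flow regime: turbulent (Re > 4000)
(c) Friction factor: f = 0.316/Re^0.25 = 0.316/742770^0.25 = 0.01076 (Blasius is strictly valid for Re ≲ 1e5; used here as the smooth-pipe estimate the problem specifies)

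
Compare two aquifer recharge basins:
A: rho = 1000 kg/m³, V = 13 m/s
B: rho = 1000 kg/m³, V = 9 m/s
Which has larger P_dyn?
P_dyn(A) = 84.5 kPa, P_dyn(B) = 40.5 kPa. Answer: A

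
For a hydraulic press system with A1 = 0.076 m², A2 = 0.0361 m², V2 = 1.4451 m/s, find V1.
Formula: V_2 = \frac{A_1 V_1}{A_2}
Substituting knowns: 1.4451 = 0.076·V1/0.0361
Solving for V1: V1 = 1.4451·0.0361/0.076 = 0.6864 m/s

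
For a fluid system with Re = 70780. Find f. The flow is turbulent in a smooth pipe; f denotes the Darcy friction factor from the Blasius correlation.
Formula: f = \frac{0.316}{Re^{0.25}}
f = 0.316/70780^0.25 = 0.01937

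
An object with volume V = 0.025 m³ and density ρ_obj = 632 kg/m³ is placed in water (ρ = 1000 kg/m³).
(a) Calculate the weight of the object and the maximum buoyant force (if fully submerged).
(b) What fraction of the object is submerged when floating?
(a) W=rho_obj*g*V=632*9.81*0.025=155.0 N; F_B(max)=rho*g*V=1000*9.81*0.025=245.2 N
(b) Floating fraction=rho_obj/rho=632/1000=0.632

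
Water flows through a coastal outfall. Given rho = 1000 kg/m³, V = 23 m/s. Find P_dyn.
Formula: P_{dyn} = \frac{1}{2} \rho V^2
P_dyn = 0.5·1000·23²/1000 = 264.5 kPa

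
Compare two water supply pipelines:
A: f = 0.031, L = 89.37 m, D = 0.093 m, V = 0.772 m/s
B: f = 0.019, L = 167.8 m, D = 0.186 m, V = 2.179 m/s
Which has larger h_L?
h_L(A) = 0.9049 m, h_L(B) = 4.148 m. Answer: B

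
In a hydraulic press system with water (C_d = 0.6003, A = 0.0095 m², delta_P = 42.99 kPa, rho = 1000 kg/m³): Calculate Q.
Formula: Q = C_d A \sqrt{\frac{2 \Delta P}{\rho}}
Q = 0.6003·0.0095·√(2·(42.99·1000)/1000)·1000 = 52.88 L/s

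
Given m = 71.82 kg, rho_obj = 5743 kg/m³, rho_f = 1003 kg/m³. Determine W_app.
Formula: W_{app} = mg\left(1 - \frac{\rho_f}{\rho_{obj}}\right)
W_app = 71.82·9.81·(1 − 1003/5743) = 581.5 N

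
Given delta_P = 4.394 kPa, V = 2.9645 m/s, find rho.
Formula: V = \sqrt{\frac{2 \Delta P}{\rho}}
Substituting knowns: 2.9645 = √(2·(4.394·1000)/rho)
Solving for rho: rho = 2·(4.394·1000)/2.9645² = 1000 kg/m³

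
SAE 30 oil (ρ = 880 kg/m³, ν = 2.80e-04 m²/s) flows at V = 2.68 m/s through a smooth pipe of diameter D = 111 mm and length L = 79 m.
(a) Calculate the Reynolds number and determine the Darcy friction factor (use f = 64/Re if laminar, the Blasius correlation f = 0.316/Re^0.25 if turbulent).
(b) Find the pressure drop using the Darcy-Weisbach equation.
(a) Re = V·D/ν = 2.68·0.111/2.80e-04 = 1062.4 → laminar (Re < 2300); f = 64/Re = 64/1062.4 = 0.060241
(b) Darcy-Weisbach: ΔP = f·(L/D)·½ρV²/1000 = 0.060241·(79/0.111)·½·880·2.68²/1000 = 135.5 kPa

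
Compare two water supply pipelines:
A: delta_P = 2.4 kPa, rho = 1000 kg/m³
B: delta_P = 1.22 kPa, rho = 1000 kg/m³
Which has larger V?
V(A) = 2.191 m/s, V(B) = 1.562 m/s. Answer: A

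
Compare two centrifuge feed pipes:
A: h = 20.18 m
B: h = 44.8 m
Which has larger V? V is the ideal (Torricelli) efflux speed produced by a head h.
V(A) = 19.9 m/s, V(B) = 29.65 m/s. Answer: B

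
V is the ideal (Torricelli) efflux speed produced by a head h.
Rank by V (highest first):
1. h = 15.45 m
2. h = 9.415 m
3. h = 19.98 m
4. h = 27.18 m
Case 1: V = 17.41 m/s
Case 2: V = 13.59 m/s
Case 3: V = 19.8 m/s
Case 4: V = 23.09 m/s
Ranking (highest first): 4, 3, 1, 2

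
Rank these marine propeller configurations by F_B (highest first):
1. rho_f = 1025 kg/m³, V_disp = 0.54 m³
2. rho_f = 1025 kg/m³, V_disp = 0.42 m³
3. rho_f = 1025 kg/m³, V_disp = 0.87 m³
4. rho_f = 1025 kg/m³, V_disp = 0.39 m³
Case 1: F_B = 5430 N
Case 2: F_B = 4223 N
Case 3: F_B = 8748 N
Case 4: F_B = 3922 N
Ranking (highest first): 3, 1, 2, 4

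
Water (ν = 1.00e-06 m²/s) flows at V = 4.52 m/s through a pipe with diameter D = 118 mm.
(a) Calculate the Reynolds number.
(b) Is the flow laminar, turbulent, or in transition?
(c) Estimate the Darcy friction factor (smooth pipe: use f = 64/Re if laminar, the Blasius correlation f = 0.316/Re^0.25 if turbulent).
(a) Re = V·D/ν = 4.52·0.118/1.00e-06 = 533360
(b) Flow regime: turbulent (Re > 4000)
(c) Friction factor: f = 0.316/Re^0.25 = 0.316/533360^0.25 = 0.01169 (Blasius is strictly valid for Re ≲ 1e5; used here as the smooth-pipe estimate the problem specifies)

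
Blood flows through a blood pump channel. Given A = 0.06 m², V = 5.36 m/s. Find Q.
Formula: Q = A V
Q = 0.06·5.36·1000 = 321.6 L/s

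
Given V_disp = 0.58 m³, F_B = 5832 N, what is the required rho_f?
Formula: F_B = \rho_f g V_{disp}
Substituting knowns: 5832 = rho_f·9.81·0.58
Solving for rho_f: rho_f = 5832/(9.81·0.58) = 1025 kg/m³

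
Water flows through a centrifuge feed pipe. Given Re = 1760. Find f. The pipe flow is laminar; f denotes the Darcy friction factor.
Formula: f = \frac{64}{Re}
f = 64/1760 = 0.03636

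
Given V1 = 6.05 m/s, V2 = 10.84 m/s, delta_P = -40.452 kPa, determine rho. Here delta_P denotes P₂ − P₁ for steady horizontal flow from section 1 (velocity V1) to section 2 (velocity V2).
Formula: \Delta P = \frac{1}{2} \rho (V_1^2 - V_2^2)
Substituting knowns: -40.452 = 0.5·rho·(6.05² − 10.84²)/1000
Solving for rho: rho = 2·(-40.452·1000)/(6.05² − 10.84²) = 1000 kg/m³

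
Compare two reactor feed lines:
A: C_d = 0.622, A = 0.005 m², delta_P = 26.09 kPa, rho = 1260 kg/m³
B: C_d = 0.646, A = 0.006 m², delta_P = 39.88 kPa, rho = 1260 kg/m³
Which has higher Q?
Q(A) = 20.01 L/s, Q(B) = 30.84 L/s. Answer: B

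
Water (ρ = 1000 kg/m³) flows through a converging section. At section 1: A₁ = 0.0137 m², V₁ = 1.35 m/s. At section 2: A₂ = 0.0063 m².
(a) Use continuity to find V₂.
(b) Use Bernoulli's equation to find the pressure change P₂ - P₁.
(a) Continuity: A₁V₁=A₂V₂ -> V₂=A₁V₁/A₂=0.0137*1.35/0.0063=2.94 m/s
(b) Bernoulli: P₂-P₁=0.5*rho*(V₁^2-V₂^2)/1000=0.5*1000*(1.35^2-2.94^2)/1000=-3.411 kPa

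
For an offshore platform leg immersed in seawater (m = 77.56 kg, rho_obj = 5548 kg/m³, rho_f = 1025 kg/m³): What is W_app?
Formula: W_{app} = mg\left(1 - \frac{\rho_f}{\rho_{obj}}\right)
W_app = 77.56·9.81·(1 − 1025/5548) = 620.3 N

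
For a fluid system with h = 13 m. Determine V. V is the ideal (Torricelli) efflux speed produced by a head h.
Formula: V = \sqrt{2 g h}
V = √(2·9.81·13) = 15.97 m/s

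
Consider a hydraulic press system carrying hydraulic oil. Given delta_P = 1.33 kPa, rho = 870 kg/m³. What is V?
Formula: V = \sqrt{\frac{2 \Delta P}{\rho}}
V = √(2·(1.33·1000)/870) = 1.749 m/s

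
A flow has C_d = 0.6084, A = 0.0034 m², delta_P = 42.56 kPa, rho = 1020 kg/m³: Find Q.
Formula: Q = C_d A \sqrt{\frac{2 \Delta P}{\rho}}
Q = 0.6084·0.0034·√(2·(42.56·1000)/1020)·1000 = 18.9 L/s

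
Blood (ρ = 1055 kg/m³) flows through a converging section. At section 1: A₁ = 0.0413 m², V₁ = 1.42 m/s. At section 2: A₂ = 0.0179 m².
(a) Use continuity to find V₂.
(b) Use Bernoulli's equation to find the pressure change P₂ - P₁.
(a) Continuity: A₁V₁=A₂V₂ -> V₂=A₁V₁/A₂=0.0413*1.42/0.0179=3.28 m/s
(b) Bernoulli: P₂-P₁=0.5*rho*(V₁^2-V₂^2)/1000=0.5*1055*(1.42^2-3.28^2)/1000=-4.611 kPa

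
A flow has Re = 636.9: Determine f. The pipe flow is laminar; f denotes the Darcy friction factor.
Formula: f = \frac{64}{Re}
f = 64/636.9 = 0.1005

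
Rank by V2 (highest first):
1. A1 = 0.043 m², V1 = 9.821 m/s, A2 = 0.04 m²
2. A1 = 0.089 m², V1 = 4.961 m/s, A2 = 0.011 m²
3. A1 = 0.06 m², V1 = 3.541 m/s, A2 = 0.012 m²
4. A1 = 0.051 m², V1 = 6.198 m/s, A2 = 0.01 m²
Case 1: V2 = 10.56 m/s
Case 2: V2 = 40.14 m/s
Case 3: V2 = 17.7 m/s
Case 4: V2 = 31.61 m/s
Ranking (highest first): 2, 4, 3, 1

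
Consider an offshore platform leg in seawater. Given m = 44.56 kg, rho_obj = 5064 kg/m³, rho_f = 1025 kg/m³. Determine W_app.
Formula: W_{app} = mg\left(1 - \frac{\rho_f}{\rho_{obj}}\right)
W_app = 44.56·9.81·(1 − 1025/5064) = 348.7 N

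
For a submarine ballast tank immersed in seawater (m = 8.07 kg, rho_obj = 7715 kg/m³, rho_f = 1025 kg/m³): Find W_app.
Formula: W_{app} = mg\left(1 - \frac{\rho_f}{\rho_{obj}}\right)
W_app = 8.07·9.81·(1 − 1025/7715) = 68.65 N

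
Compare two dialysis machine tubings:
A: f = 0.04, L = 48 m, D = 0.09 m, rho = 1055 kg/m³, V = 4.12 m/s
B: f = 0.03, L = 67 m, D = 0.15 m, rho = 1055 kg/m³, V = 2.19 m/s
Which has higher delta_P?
delta_P(A) = 191 kPa, delta_P(B) = 33.9 kPa. Answer: A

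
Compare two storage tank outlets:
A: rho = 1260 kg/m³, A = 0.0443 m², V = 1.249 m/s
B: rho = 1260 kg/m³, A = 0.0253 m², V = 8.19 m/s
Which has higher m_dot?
m_dot(A) = 69.72 kg/s, m_dot(B) = 261.1 kg/s. Answer: B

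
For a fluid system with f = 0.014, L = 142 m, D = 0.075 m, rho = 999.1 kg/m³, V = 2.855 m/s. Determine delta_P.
Formula: \Delta P = f \frac{L}{D} \frac{\rho V^2}{2}
delta_P = 0.014·(142/0.075)·0.5·999.1·2.855²/1000 = 107.9 kPa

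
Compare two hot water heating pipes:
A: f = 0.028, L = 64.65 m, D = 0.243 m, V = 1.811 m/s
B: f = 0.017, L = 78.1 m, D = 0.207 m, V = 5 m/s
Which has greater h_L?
h_L(A) = 1.245 m, h_L(B) = 8.173 m. Answer: B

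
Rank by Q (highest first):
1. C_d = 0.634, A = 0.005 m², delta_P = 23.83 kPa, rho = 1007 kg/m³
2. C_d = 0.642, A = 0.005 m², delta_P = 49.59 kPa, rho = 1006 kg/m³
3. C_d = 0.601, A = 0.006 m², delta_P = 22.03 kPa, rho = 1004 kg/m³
Case 1: Q = 21.81 L/s
Case 2: Q = 31.87 L/s
Case 3: Q = 23.89 L/s
Ranking (highest first): 2, 3, 1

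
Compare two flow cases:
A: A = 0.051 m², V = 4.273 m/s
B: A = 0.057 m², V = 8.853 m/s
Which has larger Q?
Q(A) = 217.9 L/s, Q(B) = 504.6 L/s. Answer: B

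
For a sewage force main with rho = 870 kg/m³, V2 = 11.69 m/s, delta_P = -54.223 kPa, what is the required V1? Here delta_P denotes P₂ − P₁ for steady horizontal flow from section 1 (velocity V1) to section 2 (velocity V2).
Formula: \Delta P = \frac{1}{2} \rho (V_1^2 - V_2^2)
Substituting knowns: -54.223 = 0.5·870·(V1² − 11.69²)/1000
Solving for V1: V1 = √(11.69² + 2·(-54.223·1000)/870) = 3.465 m/s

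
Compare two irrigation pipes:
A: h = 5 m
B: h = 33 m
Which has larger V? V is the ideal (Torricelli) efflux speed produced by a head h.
V(A) = 9.905 m/s, V(B) = 25.45 m/s. Answer: B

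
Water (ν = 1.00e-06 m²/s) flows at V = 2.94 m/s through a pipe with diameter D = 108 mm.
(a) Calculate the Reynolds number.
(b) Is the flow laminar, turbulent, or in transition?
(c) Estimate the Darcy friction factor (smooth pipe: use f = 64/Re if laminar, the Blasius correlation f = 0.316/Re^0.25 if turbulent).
(a) Re = V·D/ν = 2.94·0.108/1.00e-06 = 317520
(b) Flow regime: turbulent (Re > 4000)
(c) Friction factor: f = 0.316/Re^0.25 = 0.316/317520^0.25 = 0.01331 (Blasius is strictly valid for Re ≲ 1e5; used here as the smooth-pipe estimate the problem specifies)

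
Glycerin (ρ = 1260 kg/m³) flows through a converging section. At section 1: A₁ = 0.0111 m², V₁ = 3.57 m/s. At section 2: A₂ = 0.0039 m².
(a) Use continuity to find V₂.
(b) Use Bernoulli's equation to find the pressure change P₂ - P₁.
(a) Continuity: A₁V₁=A₂V₂ -> V₂=A₁V₁/A₂=0.0111*3.57/0.0039=10.16 m/s
(b) Bernoulli: P₂-P₁=0.5*rho*(V₁^2-V₂^2)/1000=0.5*1260*(3.57^2-10.16^2)/1000=-57 kPa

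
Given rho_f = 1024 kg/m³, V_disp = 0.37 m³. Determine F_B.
Formula: F_B = \rho_f g V_{disp}
F_B = 1024·9.81·0.37 = 3717 N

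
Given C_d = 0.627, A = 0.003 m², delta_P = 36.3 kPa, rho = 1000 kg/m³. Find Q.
Formula: Q = C_d A \sqrt{\frac{2 \Delta P}{\rho}}
Q = 0.627·0.003·√(2·(36.3·1000)/1000)·1000 = 16.03 L/s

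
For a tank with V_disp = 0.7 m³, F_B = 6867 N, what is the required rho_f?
Formula: F_B = \rho_f g V_{disp}
Substituting knowns: 6867 = rho_f·9.81·0.7
Solving for rho_f: rho_f = 6867/(9.81·0.7) = 1000 kg/m³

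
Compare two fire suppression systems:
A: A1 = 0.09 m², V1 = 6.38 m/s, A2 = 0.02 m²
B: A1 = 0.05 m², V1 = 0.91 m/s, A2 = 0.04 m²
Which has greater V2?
V2(A) = 28.71 m/s, V2(B) = 1.138 m/s. Answer: A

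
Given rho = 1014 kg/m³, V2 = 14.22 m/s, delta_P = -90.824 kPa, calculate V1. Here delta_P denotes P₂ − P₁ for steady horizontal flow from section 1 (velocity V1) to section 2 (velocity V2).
Formula: \Delta P = \frac{1}{2} \rho (V_1^2 - V_2^2)
Substituting knowns: -90.824 = 0.5·1014·(V1² − 14.22²)/1000
Solving for V1: V1 = √(14.22² + 2·(-90.824·1000)/1014) = 4.803 m/s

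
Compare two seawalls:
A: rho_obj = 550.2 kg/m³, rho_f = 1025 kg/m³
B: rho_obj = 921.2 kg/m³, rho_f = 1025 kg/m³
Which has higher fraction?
fraction(A) = 0.5368, fraction(B) = 0.8987. Answer: B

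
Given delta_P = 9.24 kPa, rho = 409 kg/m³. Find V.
Formula: V = \sqrt{\frac{2 \Delta P}{\rho}}
V = √(2·(9.24·1000)/409) = 6.722 m/s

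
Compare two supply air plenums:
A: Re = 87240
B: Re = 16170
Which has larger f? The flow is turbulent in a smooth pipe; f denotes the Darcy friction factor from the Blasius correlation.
f(A) = 0.01839, f(B) = 0.02802. Answer: B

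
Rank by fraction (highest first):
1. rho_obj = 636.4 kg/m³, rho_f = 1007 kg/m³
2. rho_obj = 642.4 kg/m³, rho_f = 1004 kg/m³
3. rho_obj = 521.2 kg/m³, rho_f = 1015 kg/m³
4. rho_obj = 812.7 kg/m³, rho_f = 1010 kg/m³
Case 1: fraction = 0.632
Case 2: fraction = 0.6398
Case 3: fraction = 0.5135
Case 4: fraction = 0.8047
Ranking (highest first): 4, 2, 1, 3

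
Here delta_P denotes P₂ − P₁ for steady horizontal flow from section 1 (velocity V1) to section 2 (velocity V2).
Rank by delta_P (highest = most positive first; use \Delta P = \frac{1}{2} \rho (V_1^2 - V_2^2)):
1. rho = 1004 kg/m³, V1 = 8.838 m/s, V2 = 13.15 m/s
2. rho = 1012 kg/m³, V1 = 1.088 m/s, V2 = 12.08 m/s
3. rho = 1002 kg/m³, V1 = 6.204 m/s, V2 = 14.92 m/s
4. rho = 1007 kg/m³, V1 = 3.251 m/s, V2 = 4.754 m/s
Case 1: delta_P = -47.6 kPa
Case 2: delta_P = -73.24 kPa
Case 3: delta_P = -92.24 kPa
Case 4: delta_P = -6.058 kPa
Ranking (highest first): 4, 1, 2, 3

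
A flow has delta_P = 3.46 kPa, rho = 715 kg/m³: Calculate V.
Formula: V = \sqrt{\frac{2 \Delta P}{\rho}}
V = √(2·(3.46·1000)/715) = 3.111 m/s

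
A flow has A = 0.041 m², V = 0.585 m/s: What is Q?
Formula: Q = A V
Q = 0.041·0.585·1000 = 23.98 L/s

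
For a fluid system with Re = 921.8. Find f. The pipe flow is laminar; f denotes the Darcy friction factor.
Formula: f = \frac{64}{Re}
f = 64/921.8 = 0.06943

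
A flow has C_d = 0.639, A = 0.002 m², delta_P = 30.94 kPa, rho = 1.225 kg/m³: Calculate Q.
Formula: Q = C_d A \sqrt{\frac{2 \Delta P}{\rho}}
Q = 0.639·0.002·√(2·(30.94·1000)/1.225)·1000 = 287.2 L/s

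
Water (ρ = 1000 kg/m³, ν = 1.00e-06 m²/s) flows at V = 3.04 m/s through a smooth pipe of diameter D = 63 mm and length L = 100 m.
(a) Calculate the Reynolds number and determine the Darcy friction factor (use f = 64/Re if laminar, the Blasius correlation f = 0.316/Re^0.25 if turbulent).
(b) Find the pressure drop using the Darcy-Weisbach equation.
(a) Re = V·D/ν = 3.04·0.063/1.00e-06 = 191520 → turbulent (Re > 4000); f = 0.316/Re^0.25 = 0.316/191520^0.25 = 0.015105 (Blasius is strictly valid for Re ≲ 1e5; used here as the smooth-pipe estimate the problem specifies)
(b) Darcy-Weisbach: ΔP = f·(L/D)·½ρV²/1000 = 0.015105·(100/0.063)·½·1000·3.04²/1000 = 110.8 kPa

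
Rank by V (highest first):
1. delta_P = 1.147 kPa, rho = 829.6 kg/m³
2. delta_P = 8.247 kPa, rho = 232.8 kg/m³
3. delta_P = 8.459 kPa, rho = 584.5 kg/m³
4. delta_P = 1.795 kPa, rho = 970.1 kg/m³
Case 1: V = 1.663 m/s
Case 2: V = 8.417 m/s
Case 3: V = 5.38 m/s
Case 4: V = 1.924 m/s
Ranking (highest first): 2, 3, 4, 1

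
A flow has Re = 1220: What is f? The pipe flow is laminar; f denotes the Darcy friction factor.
Formula: f = \frac{64}{Re}
f = 64/1220 = 0.05246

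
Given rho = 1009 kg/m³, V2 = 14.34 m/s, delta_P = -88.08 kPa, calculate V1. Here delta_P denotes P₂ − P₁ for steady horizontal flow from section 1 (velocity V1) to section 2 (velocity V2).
Formula: \Delta P = \frac{1}{2} \rho (V_1^2 - V_2^2)
Substituting knowns: -88.08 = 0.5·1009·(V1² − 14.34²)/1000
Solving for V1: V1 = √(14.34² + 2·(-88.08·1000)/1009) = 5.572 m/s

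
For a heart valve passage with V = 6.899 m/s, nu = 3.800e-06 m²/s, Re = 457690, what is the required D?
Formula: Re = \frac{V D}{\nu}
Substituting knowns: 457690 = 6.899·D/3.800e-06
Solving for D: D = 457690·3.800e-06/6.899 = 0.2521 m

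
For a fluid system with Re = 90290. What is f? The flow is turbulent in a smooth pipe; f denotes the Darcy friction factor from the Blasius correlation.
Formula: f = \frac{0.316}{Re^{0.25}}
f = 0.316/90290^0.25 = 0.01823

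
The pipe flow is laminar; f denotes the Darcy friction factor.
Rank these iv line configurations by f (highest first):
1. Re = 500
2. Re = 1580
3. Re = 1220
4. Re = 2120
Case 1: f = 0.128
Case 2: f = 0.04051
Case 3: f = 0.05246
Case 4: f = 0.03019
Ranking (highest first): 1, 3, 2, 4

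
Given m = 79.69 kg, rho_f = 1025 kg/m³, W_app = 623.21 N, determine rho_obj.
Formula: W_{app} = mg\left(1 - \frac{\rho_f}{\rho_{obj}}\right)
Substituting knowns: 623.21 = 79.69·9.81·(1 − 1025/rho_obj)
Solving for rho_obj: rho_obj = 1025/(1 − 623.21/(79.69·9.81)) = 5054 kg/m³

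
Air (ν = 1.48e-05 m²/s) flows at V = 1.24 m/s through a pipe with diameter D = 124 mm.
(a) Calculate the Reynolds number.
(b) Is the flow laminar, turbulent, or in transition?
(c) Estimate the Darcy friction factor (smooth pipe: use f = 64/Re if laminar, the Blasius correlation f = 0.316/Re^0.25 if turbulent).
(a) Re = V·D/ν = 1.24·0.124/1.48e-05 = 10389
(b) Flow regime: turbulent (Re > 4000)
(c) Friction factor: f = 0.316/Re^0.25 = 0.316/10389^0.25 = 0.0313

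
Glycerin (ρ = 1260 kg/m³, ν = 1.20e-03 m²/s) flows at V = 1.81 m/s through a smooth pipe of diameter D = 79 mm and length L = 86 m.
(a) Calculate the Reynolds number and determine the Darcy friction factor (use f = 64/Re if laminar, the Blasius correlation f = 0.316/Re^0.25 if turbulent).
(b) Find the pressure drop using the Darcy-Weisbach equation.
(a) Re = V·D/ν = 1.81·0.079/1.20e-03 = 119.16 → laminar (Re < 2300); f = 64/Re = 64/119.16 = 0.53709
(b) Darcy-Weisbach: ΔP = f·(L/D)·½ρV²/1000 = 0.53709·(86/0.079)·½·1260·1.81²/1000 = 1207 kPa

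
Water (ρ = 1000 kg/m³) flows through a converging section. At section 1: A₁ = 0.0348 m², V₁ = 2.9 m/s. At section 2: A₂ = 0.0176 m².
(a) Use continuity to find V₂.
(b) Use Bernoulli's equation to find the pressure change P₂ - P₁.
(a) Continuity: A₁V₁=A₂V₂ -> V₂=A₁V₁/A₂=0.0348*2.9/0.0176=5.73 m/s
(b) Bernoulli: P₂-P₁=0.5*rho*(V₁^2-V₂^2)/1000=0.5*1000*(2.9^2-5.73^2)/1000=-12.21 kPa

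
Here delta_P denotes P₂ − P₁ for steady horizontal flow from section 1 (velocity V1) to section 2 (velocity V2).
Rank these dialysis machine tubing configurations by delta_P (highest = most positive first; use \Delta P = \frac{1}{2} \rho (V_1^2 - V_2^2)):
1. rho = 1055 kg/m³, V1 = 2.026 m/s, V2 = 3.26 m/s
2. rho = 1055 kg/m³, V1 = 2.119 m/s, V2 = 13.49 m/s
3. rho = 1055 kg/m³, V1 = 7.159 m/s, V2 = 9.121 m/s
Case 1: delta_P = -3.441 kPa
Case 2: delta_P = -93.63 kPa
Case 3: delta_P = -16.85 kPa
Ranking (highest first): 1, 3, 2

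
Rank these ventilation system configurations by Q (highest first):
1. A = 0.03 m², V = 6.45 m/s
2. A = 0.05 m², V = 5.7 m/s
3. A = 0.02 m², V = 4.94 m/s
Case 1: Q = 193.5 L/s
Case 2: Q = 285 L/s
Case 3: Q = 98.8 L/s
Ranking (highest first): 2, 1, 3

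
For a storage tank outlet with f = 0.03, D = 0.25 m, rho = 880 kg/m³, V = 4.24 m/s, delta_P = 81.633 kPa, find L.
Formula: \Delta P = f \frac{L}{D} \frac{\rho V^2}{2}
Substituting knowns: 81.633 = 0.03·(L/0.25)·0.5·880·4.24²/1000
Solving for L: L = (81.633·1000)·0.25/(0.03·0.5·880·4.24²) = 86 m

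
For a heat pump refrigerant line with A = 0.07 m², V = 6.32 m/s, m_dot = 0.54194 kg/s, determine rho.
Formula: \dot{m} = \rho A V
Substituting knowns: 0.54194 = rho·0.07·6.32
Solving for rho: rho = 0.54194/(0.07·6.32) = 1.225 kg/m³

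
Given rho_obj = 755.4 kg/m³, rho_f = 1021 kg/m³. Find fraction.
Formula: f_{sub} = \frac{\rho_{obj}}{\rho_f}
fraction = 755.4/1021 = 0.7399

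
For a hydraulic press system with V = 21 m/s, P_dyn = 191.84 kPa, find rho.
Formula: P_{dyn} = \frac{1}{2} \rho V^2
Substituting knowns: 191.84 = 0.5·rho·21²/1000
Solving for rho: rho = 2·(191.84·1000)/21² = 870 kg/m³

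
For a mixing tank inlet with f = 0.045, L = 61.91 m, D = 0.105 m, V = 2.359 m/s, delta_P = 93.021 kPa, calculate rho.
Formula: \Delta P = f \frac{L}{D} \frac{\rho V^2}{2}
Substituting knowns: 93.021 = 0.045·(61.91/0.105)·0.5·rho·2.359²/1000
Solving for rho: rho = (93.021·1000)/(0.045·(61.91/0.105)·0.5·2.359²) = 1260 kg/m³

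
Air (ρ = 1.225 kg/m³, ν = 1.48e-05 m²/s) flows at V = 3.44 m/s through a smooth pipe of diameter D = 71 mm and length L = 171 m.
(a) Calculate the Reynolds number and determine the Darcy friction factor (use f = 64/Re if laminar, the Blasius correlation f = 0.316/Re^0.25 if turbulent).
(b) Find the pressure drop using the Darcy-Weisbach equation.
(a) Re = V·D/ν = 3.44·0.071/1.48e-05 = 16503 → turbulent (Re > 4000); f = 0.316/Re^0.25 = 0.316/16503^0.25 = 0.02788
(b) Darcy-Weisbach: ΔP = f·(L/D)·½ρV²/1000 = 0.02788·(171/0.071)·½·1.225·3.44²/1000 = 0.4867 kPa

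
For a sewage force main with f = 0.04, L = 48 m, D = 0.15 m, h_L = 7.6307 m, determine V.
Formula: h_L = f \frac{L}{D} \frac{V^2}{2g}
Substituting knowns: 7.6307 = 0.04·(48/0.15)·V²/(2·9.81)
Solving for V: V = √(7.6307·2·9.81/(0.04·(48/0.15))) = 3.42 m/s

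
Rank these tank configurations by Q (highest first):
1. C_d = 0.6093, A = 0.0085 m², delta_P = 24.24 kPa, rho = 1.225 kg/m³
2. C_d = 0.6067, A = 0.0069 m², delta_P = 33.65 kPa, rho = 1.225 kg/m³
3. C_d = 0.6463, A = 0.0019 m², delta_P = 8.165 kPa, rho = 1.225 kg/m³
Case 1: Q = 1030 L/s
Case 2: Q = 981.2 L/s
Case 3: Q = 141.8 L/s
Ranking (highest first): 1, 2, 3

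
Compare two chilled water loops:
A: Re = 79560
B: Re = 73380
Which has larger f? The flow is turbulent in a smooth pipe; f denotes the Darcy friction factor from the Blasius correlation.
f(A) = 0.01882, f(B) = 0.0192. Answer: B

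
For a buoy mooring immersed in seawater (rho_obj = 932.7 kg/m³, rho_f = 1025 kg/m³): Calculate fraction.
Formula: f_{sub} = \frac{\rho_{obj}}{\rho_f}
fraction = 932.7/1025 = 0.91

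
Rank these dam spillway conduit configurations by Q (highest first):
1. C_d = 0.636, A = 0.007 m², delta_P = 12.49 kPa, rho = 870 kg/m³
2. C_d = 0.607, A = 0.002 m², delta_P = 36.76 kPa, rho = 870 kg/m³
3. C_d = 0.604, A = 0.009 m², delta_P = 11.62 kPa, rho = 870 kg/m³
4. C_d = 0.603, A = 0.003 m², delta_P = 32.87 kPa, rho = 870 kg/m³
Case 1: Q = 23.86 L/s
Case 2: Q = 11.16 L/s
Case 3: Q = 28.1 L/s
Case 4: Q = 15.73 L/s
Ranking (highest first): 3, 1, 4, 2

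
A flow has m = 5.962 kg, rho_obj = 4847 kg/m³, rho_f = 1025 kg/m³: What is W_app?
Formula: W_{app} = mg\left(1 - \frac{\rho_f}{\rho_{obj}}\right)
W_app = 5.962·9.81·(1 − 1025/4847) = 46.12 N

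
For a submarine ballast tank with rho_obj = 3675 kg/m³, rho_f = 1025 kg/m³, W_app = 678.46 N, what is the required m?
Formula: W_{app} = mg\left(1 - \frac{\rho_f}{\rho_{obj}}\right)
Substituting knowns: 678.46 = m·9.81·(1 − 1025/3675)
Solving for m: m = 678.46/(9.81·(1 − 1025/3675)) = 95.91 kg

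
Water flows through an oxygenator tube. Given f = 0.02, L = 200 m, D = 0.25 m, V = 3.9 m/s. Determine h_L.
Formula: h_L = f \frac{L}{D} \frac{V^2}{2g}
h_L = 0.02·(200/0.25)·3.9²/(2·9.81) = 12.4 m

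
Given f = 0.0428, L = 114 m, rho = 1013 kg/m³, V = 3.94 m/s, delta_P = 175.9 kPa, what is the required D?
Formula: \Delta P = f \frac{L}{D} \frac{\rho V^2}{2}
Substituting knowns: 175.9 = 0.0428·(114/D)·0.5·1013·3.94²/1000
Solving for D: D = 0.0428·114·0.5·1013·3.94²/(175.9·1000) = 0.2181 m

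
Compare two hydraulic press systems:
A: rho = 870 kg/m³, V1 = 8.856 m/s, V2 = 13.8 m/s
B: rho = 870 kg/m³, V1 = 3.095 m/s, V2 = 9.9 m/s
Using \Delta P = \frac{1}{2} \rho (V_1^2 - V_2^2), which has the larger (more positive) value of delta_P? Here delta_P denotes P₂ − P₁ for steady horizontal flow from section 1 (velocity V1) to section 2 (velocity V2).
delta_P(A) = -48.72 kPa, delta_P(B) = -38.47 kPa. Answer: B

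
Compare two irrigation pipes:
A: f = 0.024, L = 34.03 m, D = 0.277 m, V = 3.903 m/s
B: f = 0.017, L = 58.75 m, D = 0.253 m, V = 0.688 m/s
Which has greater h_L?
h_L(A) = 2.289 m, h_L(B) = 0.09524 m. Answer: A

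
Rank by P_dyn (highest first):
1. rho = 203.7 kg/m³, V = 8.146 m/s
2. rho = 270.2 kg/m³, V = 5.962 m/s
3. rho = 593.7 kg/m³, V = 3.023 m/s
Case 1: P_dyn = 6.758 kPa
Case 2: P_dyn = 4.802 kPa
Case 3: P_dyn = 2.713 kPa
Ranking (highest first): 1, 2, 3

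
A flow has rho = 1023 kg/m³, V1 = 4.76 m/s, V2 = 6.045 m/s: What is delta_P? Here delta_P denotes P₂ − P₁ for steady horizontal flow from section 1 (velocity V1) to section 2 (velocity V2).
Formula: \Delta P = \frac{1}{2} \rho (V_1^2 - V_2^2)
delta_P = 0.5·1023·(4.76² − 6.045²)/1000 = -7.102 kPa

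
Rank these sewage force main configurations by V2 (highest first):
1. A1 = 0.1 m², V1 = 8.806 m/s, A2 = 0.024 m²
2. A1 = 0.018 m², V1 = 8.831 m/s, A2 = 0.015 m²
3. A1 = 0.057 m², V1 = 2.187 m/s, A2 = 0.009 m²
Case 1: V2 = 36.69 m/s
Case 2: V2 = 10.6 m/s
Case 3: V2 = 13.85 m/s
Ranking (highest first): 1, 3, 2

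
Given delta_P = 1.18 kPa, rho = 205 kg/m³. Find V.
Formula: V = \sqrt{\frac{2 \Delta P}{\rho}}
V = √(2·(1.18·1000)/205) = 3.393 m/s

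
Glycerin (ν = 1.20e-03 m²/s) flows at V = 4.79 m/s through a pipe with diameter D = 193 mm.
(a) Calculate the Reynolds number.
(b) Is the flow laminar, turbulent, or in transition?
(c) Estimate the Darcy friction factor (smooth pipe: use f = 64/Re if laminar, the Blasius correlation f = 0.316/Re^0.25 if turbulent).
(a) Re = V·D/ν = 4.79·0.193/1.20e-03 = 770.39
(b) Flow regime: laminar (Re < 2300)
(c) Friction factor: f = 64/Re = 64/770.39 = 0.08307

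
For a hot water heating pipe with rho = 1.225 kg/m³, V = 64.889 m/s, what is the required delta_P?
Formula: V = \sqrt{\frac{2 \Delta P}{\rho}}
Substituting knowns: 64.889 = √(2·(delta_P·1000)/1.225)
Solving for delta_P: delta_P = 64.889²·1.225/2/1000 = 2.579 kPa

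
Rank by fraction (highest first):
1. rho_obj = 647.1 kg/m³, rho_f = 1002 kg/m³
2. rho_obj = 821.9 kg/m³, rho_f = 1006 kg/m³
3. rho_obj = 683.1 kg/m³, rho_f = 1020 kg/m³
Case 1: fraction = 0.6458
Case 2: fraction = 0.817
Case 3: fraction = 0.6697
Ranking (highest first): 2, 3, 1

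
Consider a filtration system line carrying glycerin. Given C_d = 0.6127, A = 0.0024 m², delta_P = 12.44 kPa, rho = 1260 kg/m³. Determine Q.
Formula: Q = C_d A \sqrt{\frac{2 \Delta P}{\rho}}
Q = 0.6127·0.0024·√(2·(12.44·1000)/1260)·1000 = 6.534 L/s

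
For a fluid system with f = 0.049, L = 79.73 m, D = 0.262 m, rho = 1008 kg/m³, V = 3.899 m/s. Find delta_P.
Formula: \Delta P = f \frac{L}{D} \frac{\rho V^2}{2}
delta_P = 0.049·(79.73/0.262)·0.5·1008·3.899²/1000 = 114.2 kPa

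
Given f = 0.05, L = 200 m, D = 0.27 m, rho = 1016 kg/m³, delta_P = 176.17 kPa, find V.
Formula: \Delta P = f \frac{L}{D} \frac{\rho V^2}{2}
Substituting knowns: 176.17 = 0.05·(200/0.27)·0.5·1016·V²/1000
Solving for V: V = √((176.17·1000)/(0.05·(200/0.27)·0.5·1016)) = 3.06 m/s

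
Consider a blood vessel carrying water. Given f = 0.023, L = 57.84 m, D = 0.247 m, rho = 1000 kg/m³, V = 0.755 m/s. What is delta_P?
Formula: \Delta P = f \frac{L}{D} \frac{\rho V^2}{2}
delta_P = 0.023·(57.84/0.247)·0.5·1000·0.755²/1000 = 1.535 kPa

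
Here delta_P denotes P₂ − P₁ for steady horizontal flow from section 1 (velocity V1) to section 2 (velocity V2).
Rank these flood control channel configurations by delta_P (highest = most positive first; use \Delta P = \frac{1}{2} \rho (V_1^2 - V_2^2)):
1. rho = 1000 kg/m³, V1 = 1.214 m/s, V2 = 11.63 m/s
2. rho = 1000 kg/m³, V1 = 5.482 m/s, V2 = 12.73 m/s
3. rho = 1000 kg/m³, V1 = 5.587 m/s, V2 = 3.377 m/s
Case 1: delta_P = -66.89 kPa
Case 2: delta_P = -66 kPa
Case 3: delta_P = 9.905 kPa
Ranking (highest first): 3, 2, 1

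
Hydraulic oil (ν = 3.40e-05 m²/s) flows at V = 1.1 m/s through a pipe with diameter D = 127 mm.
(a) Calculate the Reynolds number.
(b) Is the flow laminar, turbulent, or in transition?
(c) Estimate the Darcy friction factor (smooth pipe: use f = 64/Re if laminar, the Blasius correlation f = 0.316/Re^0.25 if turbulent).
(a) Re = V·D/ν = 1.1·0.127/3.40e-05 = 4108.8
(b) Flow regime: turbulent (Re > 4000)
(c) Friction factor: f = 0.316/Re^0.25 = 0.316/4108.8^0.25 = 0.03947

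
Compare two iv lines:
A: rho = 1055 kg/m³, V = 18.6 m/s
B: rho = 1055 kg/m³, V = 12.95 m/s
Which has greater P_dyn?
P_dyn(A) = 182.5 kPa, P_dyn(B) = 88.46 kPa. Answer: A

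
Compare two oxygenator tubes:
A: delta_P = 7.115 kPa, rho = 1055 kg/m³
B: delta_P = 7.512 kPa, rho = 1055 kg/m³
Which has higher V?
V(A) = 3.673 m/s, V(B) = 3.774 m/s. Answer: B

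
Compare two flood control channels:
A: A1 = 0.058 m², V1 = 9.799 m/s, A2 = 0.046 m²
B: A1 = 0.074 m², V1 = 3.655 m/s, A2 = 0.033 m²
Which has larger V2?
V2(A) = 12.36 m/s, V2(B) = 8.196 m/s. Answer: A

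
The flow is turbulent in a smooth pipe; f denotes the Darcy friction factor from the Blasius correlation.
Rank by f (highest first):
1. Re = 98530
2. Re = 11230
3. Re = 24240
Case 1: f = 0.01784
Case 2: f = 0.0307
Case 3: f = 0.02533
Ranking (highest first): 2, 3, 1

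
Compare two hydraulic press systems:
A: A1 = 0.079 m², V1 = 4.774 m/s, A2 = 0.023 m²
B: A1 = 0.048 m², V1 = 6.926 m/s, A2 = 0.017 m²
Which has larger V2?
V2(A) = 16.4 m/s, V2(B) = 19.56 m/s. Answer: B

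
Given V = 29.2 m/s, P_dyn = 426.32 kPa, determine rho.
Formula: P_{dyn} = \frac{1}{2} \rho V^2
Substituting knowns: 426.32 = 0.5·rho·29.2²/1000
Solving for rho: rho = 2·(426.32·1000)/29.2² = 1000 kg/m³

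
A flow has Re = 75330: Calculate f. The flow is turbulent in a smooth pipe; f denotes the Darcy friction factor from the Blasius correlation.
Formula: f = \frac{0.316}{Re^{0.25}}
f = 0.316/75330^0.25 = 0.01907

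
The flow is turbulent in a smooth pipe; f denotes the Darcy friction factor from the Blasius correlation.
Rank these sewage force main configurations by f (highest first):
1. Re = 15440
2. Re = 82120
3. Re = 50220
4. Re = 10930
Case 1: f = 0.02835
Case 2: f = 0.01867
Case 3: f = 0.02111
Case 4: f = 0.03091
Ranking (highest first): 4, 1, 3, 2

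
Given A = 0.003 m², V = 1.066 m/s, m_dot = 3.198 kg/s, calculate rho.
Formula: \dot{m} = \rho A V
Substituting knowns: 3.198 = rho·0.003·1.066
Solving for rho: rho = 3.198/(0.003·1.066) = 1000 kg/m³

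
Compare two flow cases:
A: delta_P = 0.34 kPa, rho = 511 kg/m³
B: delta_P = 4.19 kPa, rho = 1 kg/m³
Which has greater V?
V(A) = 1.154 m/s, V(B) = 91.54 m/s. Answer: B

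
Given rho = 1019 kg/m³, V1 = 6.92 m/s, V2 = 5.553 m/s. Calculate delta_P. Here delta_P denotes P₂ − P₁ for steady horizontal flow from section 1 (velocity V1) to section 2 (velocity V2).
Formula: \Delta P = \frac{1}{2} \rho (V_1^2 - V_2^2)
delta_P = 0.5·1019·(6.92² − 5.553²)/1000 = 8.687 kPa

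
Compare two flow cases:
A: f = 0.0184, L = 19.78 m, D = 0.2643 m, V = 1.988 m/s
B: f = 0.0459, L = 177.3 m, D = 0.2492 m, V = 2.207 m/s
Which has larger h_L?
h_L(A) = 0.2774 m, h_L(B) = 8.107 m. Answer: B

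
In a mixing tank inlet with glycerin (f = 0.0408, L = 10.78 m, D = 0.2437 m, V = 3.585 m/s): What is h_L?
Formula: h_L = f \frac{L}{D} \frac{V^2}{2g}
h_L = 0.0408·(10.78/0.2437)·3.585²/(2·9.81) = 1.182 m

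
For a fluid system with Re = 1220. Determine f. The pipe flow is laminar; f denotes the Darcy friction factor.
Formula: f = \frac{64}{Re}
f = 64/1220 = 0.05246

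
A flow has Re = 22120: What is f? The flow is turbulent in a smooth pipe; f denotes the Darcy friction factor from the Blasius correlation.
Formula: f = \frac{0.316}{Re^{0.25}}
f = 0.316/22120^0.25 = 0.02591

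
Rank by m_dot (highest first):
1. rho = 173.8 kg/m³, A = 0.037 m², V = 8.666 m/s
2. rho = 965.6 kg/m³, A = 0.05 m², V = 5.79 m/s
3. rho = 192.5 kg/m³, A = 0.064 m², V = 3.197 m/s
Case 1: m_dot = 55.73 kg/s
Case 2: m_dot = 279.5 kg/s
Case 3: m_dot = 39.39 kg/s
Ranking (highest first): 2, 1, 3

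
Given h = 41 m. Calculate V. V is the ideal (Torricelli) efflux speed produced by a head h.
Formula: V = \sqrt{2 g h}
V = √(2·9.81·41) = 28.36 m/s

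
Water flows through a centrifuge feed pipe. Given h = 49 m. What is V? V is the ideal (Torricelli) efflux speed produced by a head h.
Formula: V = \sqrt{2 g h}
V = √(2·9.81·49) = 31.01 m/s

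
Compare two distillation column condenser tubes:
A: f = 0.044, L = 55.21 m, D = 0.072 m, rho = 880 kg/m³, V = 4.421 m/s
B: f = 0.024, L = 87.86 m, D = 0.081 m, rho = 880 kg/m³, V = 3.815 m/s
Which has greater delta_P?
delta_P(A) = 290.2 kPa, delta_P(B) = 166.7 kPa. Answer: A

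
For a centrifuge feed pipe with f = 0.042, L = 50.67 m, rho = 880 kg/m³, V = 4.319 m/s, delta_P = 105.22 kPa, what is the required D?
Formula: \Delta P = f \frac{L}{D} \frac{\rho V^2}{2}
Substituting knowns: 105.22 = 0.042·(50.67/D)·0.5·880·4.319²/1000
Solving for D: D = 0.042·50.67·0.5·880·4.319²/(105.22·1000) = 0.166 m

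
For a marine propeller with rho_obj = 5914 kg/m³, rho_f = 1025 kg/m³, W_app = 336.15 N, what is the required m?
Formula: W_{app} = mg\left(1 - \frac{\rho_f}{\rho_{obj}}\right)
Substituting knowns: 336.15 = m·9.81·(1 − 1025/5914)
Solving for m: m = 336.15/(9.81·(1 − 1025/5914)) = 41.45 kg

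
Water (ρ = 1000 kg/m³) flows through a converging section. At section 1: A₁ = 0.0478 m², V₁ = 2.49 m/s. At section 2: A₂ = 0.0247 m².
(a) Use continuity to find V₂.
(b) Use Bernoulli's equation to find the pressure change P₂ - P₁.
(a) Continuity: A₁V₁=A₂V₂ -> V₂=A₁V₁/A₂=0.0478*2.49/0.0247=4.82 m/s
(b) Bernoulli: P₂-P₁=0.5*rho*(V₁^2-V₂^2)/1000=0.5*1000*(2.49^2-4.82^2)/1000=-8.516 kPa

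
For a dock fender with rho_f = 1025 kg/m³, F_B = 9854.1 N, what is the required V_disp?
Formula: F_B = \rho_f g V_{disp}
Substituting knowns: 9854.1 = 1025·9.81·V_disp
Solving for V_disp: V_disp = 9854.1/(1025·9.81) = 0.98 m³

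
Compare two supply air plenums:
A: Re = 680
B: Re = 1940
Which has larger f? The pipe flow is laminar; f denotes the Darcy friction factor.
f(A) = 0.09412, f(B) = 0.03299. Answer: A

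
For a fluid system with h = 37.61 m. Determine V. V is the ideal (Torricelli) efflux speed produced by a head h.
Formula: V = \sqrt{2 g h}
V = √(2·9.81·37.61) = 27.16 m/s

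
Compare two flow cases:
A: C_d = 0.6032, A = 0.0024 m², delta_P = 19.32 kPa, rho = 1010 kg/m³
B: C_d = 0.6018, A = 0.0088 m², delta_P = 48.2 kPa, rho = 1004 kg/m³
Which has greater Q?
Q(A) = 8.954 L/s, Q(B) = 51.89 L/s. Answer: B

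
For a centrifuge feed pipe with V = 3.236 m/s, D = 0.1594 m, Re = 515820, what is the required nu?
Formula: Re = \frac{V D}{\nu}
Substituting knowns: 515820 = 3.236·0.1594/nu
Solving for nu: nu = 3.236·0.1594/515820 = 1.000e-06 m²/s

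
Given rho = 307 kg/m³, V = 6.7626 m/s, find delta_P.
Formula: V = \sqrt{\frac{2 \Delta P}{\rho}}
Substituting knowns: 6.7626 = √(2·(delta_P·1000)/307)
Solving for delta_P: delta_P = 6.7626²·307/2/1000 = 7.02 kPa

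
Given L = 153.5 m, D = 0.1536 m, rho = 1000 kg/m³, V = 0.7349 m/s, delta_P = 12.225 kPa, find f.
Formula: \Delta P = f \frac{L}{D} \frac{\rho V^2}{2}
Substituting knowns: 12.225 = f·(153.5/0.1536)·0.5·1000·0.7349²/1000
Solving for f: f = (12.225·1000)/((153.5/0.1536)·0.5·1000·0.7349²) = 0.0453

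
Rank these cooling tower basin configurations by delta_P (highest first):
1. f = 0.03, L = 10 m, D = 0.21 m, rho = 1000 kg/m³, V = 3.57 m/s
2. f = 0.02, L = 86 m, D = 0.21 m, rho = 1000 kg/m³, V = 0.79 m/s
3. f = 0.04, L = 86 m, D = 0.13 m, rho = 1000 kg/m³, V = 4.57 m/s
Case 1: delta_P = 9.104 kPa
Case 2: delta_P = 2.556 kPa
Case 3: delta_P = 276.3 kPa
Ranking (highest first): 3, 1, 2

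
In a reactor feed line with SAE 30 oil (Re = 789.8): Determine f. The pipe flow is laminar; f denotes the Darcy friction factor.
Formula: f = \frac{64}{Re}
f = 64/789.8 = 0.08103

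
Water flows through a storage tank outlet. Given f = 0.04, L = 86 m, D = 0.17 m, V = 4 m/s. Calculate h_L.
Formula: h_L = f \frac{L}{D} \frac{V^2}{2g}
h_L = 0.04·(86/0.17)·4²/(2·9.81) = 16.5 m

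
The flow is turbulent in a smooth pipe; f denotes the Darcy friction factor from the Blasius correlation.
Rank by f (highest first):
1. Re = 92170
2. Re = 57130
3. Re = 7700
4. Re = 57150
Case 1: f = 0.01814
Case 2: f = 0.02044
Case 3: f = 0.03373
Case 4: f = 0.02044
Ranking (highest first): 3, 2, 4, 1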